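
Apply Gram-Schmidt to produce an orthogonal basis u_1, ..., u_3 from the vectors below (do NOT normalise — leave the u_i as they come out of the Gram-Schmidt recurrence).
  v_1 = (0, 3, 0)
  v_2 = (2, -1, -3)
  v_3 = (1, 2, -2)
Orthogonal basis:
  u_1 = (0, 3, 0)
  u_2 = (2, 0, -3)
  u_3 = (-3/13, 0, -2/13)

Apply the Gram-Schmidt recurrence
  u_1 = v_1
  u_i = v_i − Σ_{j<i} ((v_i · u_j) / (u_j · u_j)) · u_j.

Step by step this gives:
  u_1 = (0, 3, 0)
  u_2 = (2, 0, -3)
  u_3 = (-3/13, 0, -2/13)

Orthogonality check:
  u_2 · u_1 = 0 (should be 0)
  u_3 · u_1 = 0 (should be 0)
  u_3 · u_2 = 0 (should be 0)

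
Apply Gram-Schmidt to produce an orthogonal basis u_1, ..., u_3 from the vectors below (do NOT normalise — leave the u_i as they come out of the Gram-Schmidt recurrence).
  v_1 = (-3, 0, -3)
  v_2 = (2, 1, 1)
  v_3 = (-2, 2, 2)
Orthogonal basis:
  u_1 = (-3, 0, -3)
  u_2 = (1/2, 1, -1/2)
  u_3 = (-2, 2, 2)

Apply the Gram-Schmidt recurrence
  u_1 = v_1
  u_i = v_i − Σ_{j<i} ((v_i · u_j) / (u_j · u_j)) · u_j.

Step by step this gives:
  u_1 = (-3, 0, -3)
  u_2 = (1/2, 1, -1/2)
  u_3 = (-2, 2, 2)

Orthogonality check:
  u_2 · u_1 = 0 (should be 0)
  u_3 · u_1 = 0 (should be 0)
  u_3 · u_2 = 0 (should be 0)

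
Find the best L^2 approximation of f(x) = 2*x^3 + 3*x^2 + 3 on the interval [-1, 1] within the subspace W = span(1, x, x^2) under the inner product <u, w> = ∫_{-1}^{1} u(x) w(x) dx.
g(x) = 3*x^2 + 6*x/5 + 3

The best approximation g ∈ W is the orthogonal projection of f onto W. Writing g = a_0 + a_1 x + a_2 x^2, the coefficients solve the normal equations G · a = b where
  G_{ij} = <φ_i, φ_j> and b_i = <f, φ_i>, with φ_0 = 1, φ_1 = x, φ_2 = x^2.
G =
  [2, 0, 2/3]
  [0, 2/3, 0]
  [2/3, 0, 2/5],
b = (8, 4/5, 16/5).
Solving gives a_0 = 3, a_1 = 6/5, a_2 = 3, so
  g(x) = 3*x^2 + 6*x/5 + 3.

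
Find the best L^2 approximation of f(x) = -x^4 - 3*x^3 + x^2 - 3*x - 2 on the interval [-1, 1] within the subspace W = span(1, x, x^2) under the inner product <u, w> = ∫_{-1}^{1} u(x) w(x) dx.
g(x) = x^2/7 - 24*x/5 - 67/35

The best approximation g ∈ W is the orthogonal projection of f onto W. Writing g = a_0 + a_1 x + a_2 x^2, the coefficients solve the normal equations G · a = b where
  G_{ij} = <φ_i, φ_j> and b_i = <f, φ_i>, with φ_0 = 1, φ_1 = x, φ_2 = x^2.
G =
  [2, 0, 2/3]
  [0, 2/3, 0]
  [2/3, 0, 2/5],
b = (-56/15, -16/5, -128/105).
Solving gives a_0 = -67/35, a_1 = -24/5, a_2 = 1/7, so
  g(x) = x^2/7 - 24*x/5 - 67/35.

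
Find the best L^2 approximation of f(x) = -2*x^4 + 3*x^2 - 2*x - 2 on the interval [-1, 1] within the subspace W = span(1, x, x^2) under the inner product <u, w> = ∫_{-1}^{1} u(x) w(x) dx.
g(x) = 9*x^2/7 - 2*x - 64/35

The best approximation g ∈ W is the orthogonal projection of f onto W. Writing g = a_0 + a_1 x + a_2 x^2, the coefficients solve the normal equations G · a = b where
  G_{ij} = <φ_i, φ_j> and b_i = <f, φ_i>, with φ_0 = 1, φ_1 = x, φ_2 = x^2.
G =
  [2, 0, 2/3]
  [0, 2/3, 0]
  [2/3, 0, 2/5],
b = (-14/5, -4/3, -74/105).
Solving gives a_0 = -64/35, a_1 = -2, a_2 = 9/7, so
  g(x) = 9*x^2/7 - 2*x - 64/35.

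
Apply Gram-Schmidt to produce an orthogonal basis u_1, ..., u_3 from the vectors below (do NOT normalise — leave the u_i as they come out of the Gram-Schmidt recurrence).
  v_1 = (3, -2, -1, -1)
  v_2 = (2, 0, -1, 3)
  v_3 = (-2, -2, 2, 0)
Orthogonal basis:
  u_1 = (3, -2, -1, -1)
  u_2 = (6/5, 8/15, -11/15, 49/15)
  u_3 = (-72/97, -226/97, 141/97, 95/97)

Apply the Gram-Schmidt recurrence
  u_1 = v_1
  u_i = v_i − Σ_{j<i} ((v_i · u_j) / (u_j · u_j)) · u_j.

Step by step this gives:
  u_1 = (3, -2, -1, -1)
  u_2 = (6/5, 8/15, -11/15, 49/15)
  u_3 = (-72/97, -226/97, 141/97, 95/97)

Orthogonality check:
  u_2 · u_1 = 0 (should be 0)
  u_3 · u_1 = 0 (should be 0)
  u_3 · u_2 = 0 (should be 0)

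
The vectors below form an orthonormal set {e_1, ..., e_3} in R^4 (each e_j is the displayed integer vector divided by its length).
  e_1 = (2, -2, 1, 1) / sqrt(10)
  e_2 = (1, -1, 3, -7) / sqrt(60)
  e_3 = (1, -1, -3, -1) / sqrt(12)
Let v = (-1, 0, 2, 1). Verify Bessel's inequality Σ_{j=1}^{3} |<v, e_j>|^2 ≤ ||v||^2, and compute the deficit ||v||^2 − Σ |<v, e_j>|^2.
Σ |<v, e_j>|^2 = 11/2; ||v||^2 = 6; deficit = 1/2

Write each e_j = u_j / sqrt(<u_j, u_j>) where u_j is the displayed integer vector. Then <v, e_j> = <v, u_j> / sqrt(<u_j, u_j>), so |<v, e_j>|^2 = <v, u_j>^2 / <u_j, u_j>.
Coefficients: <v, e_1> = 1/sqrt(10), <v, e_2> = -2/sqrt(60), <v, e_3> = -8/sqrt(12).
Square and sum: Σ |<v, e_j>|^2 = 11/2.
Compute ||v||^2 = v·v = 6.
Deficit = 6 − 11/2 = 1/2 ≥ 0, confirming Bessel's inequality. (The deficit equals ||v − Σ <v,e_j> e_j||^2, the squared distance from v to span{e_j}.)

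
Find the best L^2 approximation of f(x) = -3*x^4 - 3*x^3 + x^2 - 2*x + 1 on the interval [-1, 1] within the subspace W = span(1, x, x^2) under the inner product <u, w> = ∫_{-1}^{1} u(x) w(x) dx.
g(x) = -11*x^2/7 - 19*x/5 + 44/35

The best approximation g ∈ W is the orthogonal projection of f onto W. Writing g = a_0 + a_1 x + a_2 x^2, the coefficients solve the normal equations G · a = b where
  G_{ij} = <φ_i, φ_j> and b_i = <f, φ_i>, with φ_0 = 1, φ_1 = x, φ_2 = x^2.
G =
  [2, 0, 2/3]
  [0, 2/3, 0]
  [2/3, 0, 2/5],
b = (22/15, -38/15, 22/105).
Solving gives a_0 = 44/35, a_1 = -19/5, a_2 = -11/7, so
  g(x) = -11*x^2/7 - 19*x/5 + 44/35.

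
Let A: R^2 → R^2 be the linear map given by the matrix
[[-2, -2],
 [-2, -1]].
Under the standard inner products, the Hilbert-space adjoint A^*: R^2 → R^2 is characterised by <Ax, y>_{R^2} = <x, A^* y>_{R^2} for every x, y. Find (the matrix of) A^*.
A^* = A^T =
[[-2, -2],
 [-2, -1]]

For real matrices with standard dot products, the defining identity <Ax, y> = <x, A^* y> gives (Ax)^T y = x^T (A^*) y, i.e. x^T A^T y = x^T (A^*) y. Since this holds for all x, y, we must have A^* = A^T. Therefore
A^* =
[[-2, -2],
 [-2, -1]].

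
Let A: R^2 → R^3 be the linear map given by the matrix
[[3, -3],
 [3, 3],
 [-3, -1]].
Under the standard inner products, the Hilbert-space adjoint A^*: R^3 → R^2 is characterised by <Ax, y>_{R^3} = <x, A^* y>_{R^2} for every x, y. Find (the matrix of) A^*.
A^* = A^T =
[[3, 3, -3],
 [-3, 3, -1]]

For real matrices with standard dot products, the defining identity <Ax, y> = <x, A^* y> gives (Ax)^T y = x^T (A^*) y, i.e. x^T A^T y = x^T (A^*) y. Since this holds for all x, y, we must have A^* = A^T. Therefore
A^* =
[[3, 3, -3],
 [-3, 3, -1]].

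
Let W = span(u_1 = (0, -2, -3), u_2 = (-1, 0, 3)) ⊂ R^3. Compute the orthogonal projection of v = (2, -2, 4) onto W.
proj_W(v) = (-58/49, -20/49, 144/49)

Set up U = [u_1 | ... | u_2] ∈ R^(3×2). The projector onto W = col(U) is P = U (U^T U)^(-1) U^T.
Compute U^T U =
  [13, -9]
  [-9, 10],
and U^T v = (-8, 10).
Solve U^T U · c = U^T v for the coefficients: c = (10/49, 58/49). The projection is proj_W(v) = U c.
Check: (v - proj_W(v)) · u_1 = 0  (should be 0).
Check: (v - proj_W(v)) · u_2 = 0  (should be 0).
Result: proj_W(v) = (-58/49, -20/49, 144/49).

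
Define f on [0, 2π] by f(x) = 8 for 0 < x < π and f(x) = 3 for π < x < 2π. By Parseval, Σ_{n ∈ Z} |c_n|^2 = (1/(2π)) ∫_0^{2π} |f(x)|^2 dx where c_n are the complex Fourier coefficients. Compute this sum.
Σ |c_n|^2 = 73/2

Parseval equates the L^2 energy of f (normalised by 1/(2π)) with the ℓ^2 sum of its Fourier coefficients: (1/(2π)) ∫_0^{2π} |f|^2 = Σ |c_n|^2.
Compute the left side: (1/(2π)) [∫_0^π 8^2 dx + ∫_π^{2π} 3^2 dx] = (1/(2π)) · (64π + 9π) = (64 + 9)/2 = 73/2.
So Σ_{n ∈ Z} |c_n|^2 = 73/2.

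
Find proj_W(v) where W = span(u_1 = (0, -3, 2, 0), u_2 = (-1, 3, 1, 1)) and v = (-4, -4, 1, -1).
proj_W(v) = (6/107, -354/107, 218/107, -6/107)

Set up U = [u_1 | ... | u_2] ∈ R^(4×2). The projector onto W = col(U) is P = U (U^T U)^(-1) U^T.
Compute U^T U =
  [13, -7]
  [-7, 12],
and U^T v = (14, -8).
Solve U^T U · c = U^T v for the coefficients: c = (112/107, -6/107). The projection is proj_W(v) = U c.
Check: (v - proj_W(v)) · u_1 = 0  (should be 0).
Check: (v - proj_W(v)) · u_2 = 0  (should be 0).
Result: proj_W(v) = (6/107, -354/107, 218/107, -6/107).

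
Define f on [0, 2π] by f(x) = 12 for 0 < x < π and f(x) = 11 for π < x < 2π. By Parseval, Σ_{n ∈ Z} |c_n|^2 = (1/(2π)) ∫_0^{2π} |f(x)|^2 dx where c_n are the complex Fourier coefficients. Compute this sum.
Σ |c_n|^2 = 265/2

Parseval equates the L^2 energy of f (normalised by 1/(2π)) with the ℓ^2 sum of its Fourier coefficients: (1/(2π)) ∫_0^{2π} |f|^2 = Σ |c_n|^2.
Compute the left side: (1/(2π)) [∫_0^π 12^2 dx + ∫_π^{2π} 11^2 dx] = (1/(2π)) · (144π + 121π) = (144 + 121)/2 = 265/2.
So Σ_{n ∈ Z} |c_n|^2 = 265/2.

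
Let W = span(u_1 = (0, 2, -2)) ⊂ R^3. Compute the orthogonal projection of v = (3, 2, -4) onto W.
proj_W(v) = (0, 3, -3)

Set up U = [u_1 | ... | u_1] ∈ R^(3×1). The projector onto W = col(U) is P = U (U^T U)^(-1) U^T.
Compute U^T U =
  [8],
and U^T v = (12).
Solve U^T U · c = U^T v for the coefficients: c = (3/2). The projection is proj_W(v) = U c.
Check: (v - proj_W(v)) · u_1 = 0  (should be 0).
Result: proj_W(v) = (0, 3, -3).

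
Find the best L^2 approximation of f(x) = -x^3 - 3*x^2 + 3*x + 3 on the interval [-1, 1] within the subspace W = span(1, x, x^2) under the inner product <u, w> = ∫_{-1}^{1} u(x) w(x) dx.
g(x) = -3*x^2 + 12*x/5 + 3

The best approximation g ∈ W is the orthogonal projection of f onto W. Writing g = a_0 + a_1 x + a_2 x^2, the coefficients solve the normal equations G · a = b where
  G_{ij} = <φ_i, φ_j> and b_i = <f, φ_i>, with φ_0 = 1, φ_1 = x, φ_2 = x^2.
G =
  [2, 0, 2/3]
  [0, 2/3, 0]
  [2/3, 0, 2/5],
b = (4, 8/5, 4/5).
Solving gives a_0 = 3, a_1 = 12/5, a_2 = -3, so
  g(x) = -3*x^2 + 12*x/5 + 3.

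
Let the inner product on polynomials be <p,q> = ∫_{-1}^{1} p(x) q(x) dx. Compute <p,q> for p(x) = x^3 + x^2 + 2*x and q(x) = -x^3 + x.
<p,q> = 68/105

Expand the product: p(x)·q(x) = -x^6 - x^5 - x^4 + x^3 + 2*x^2.
∫_{-1}^{1} of each monomial x^k gives [2/(k+1) if k even, 0 if k odd]. Integrating term-by-term (or equivalently evaluating the antiderivative F(x) = -x^7/7 - x^6/6 - x^5/5 + x^4/4 + 2*x^3/3 at the endpoints):
  F(1) − F(−1) = 57/140 − (-101/420) = 68/105.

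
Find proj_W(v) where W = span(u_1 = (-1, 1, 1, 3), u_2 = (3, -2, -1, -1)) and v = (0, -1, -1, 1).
proj_W(v) = (2/3, -1/3, 0, 2/3)

Set up U = [u_1 | ... | u_2] ∈ R^(4×2). The projector onto W = col(U) is P = U (U^T U)^(-1) U^T.
Compute U^T U =
  [12, -9]
  [-9, 15],
and U^T v = (1, 2).
Solve U^T U · c = U^T v for the coefficients: c = (1/3, 1/3). The projection is proj_W(v) = U c.
Check: (v - proj_W(v)) · u_1 = 0  (should be 0).
Check: (v - proj_W(v)) · u_2 = 0  (should be 0).
Result: proj_W(v) = (2/3, -1/3, 0, 2/3).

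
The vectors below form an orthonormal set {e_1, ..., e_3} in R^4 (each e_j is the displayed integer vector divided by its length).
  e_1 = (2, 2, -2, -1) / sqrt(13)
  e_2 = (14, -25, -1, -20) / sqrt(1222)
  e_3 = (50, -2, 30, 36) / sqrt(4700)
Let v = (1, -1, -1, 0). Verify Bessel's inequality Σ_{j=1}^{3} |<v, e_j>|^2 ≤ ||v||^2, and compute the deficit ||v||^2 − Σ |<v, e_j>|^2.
Σ |<v, e_j>|^2 = 43/25; ||v||^2 = 3; deficit = 32/25

Write each e_j = u_j / sqrt(<u_j, u_j>) where u_j is the displayed integer vector. Then <v, e_j> = <v, u_j> / sqrt(<u_j, u_j>), so |<v, e_j>|^2 = <v, u_j>^2 / <u_j, u_j>.
Coefficients: <v, e_1> = 2/sqrt(13), <v, e_2> = 40/sqrt(1222), <v, e_3> = 22/sqrt(4700).
Square and sum: Σ |<v, e_j>|^2 = 43/25.
Compute ||v||^2 = v·v = 3.
Deficit = 3 − 43/25 = 32/25 ≥ 0, confirming Bessel's inequality. (The deficit equals ||v − Σ <v,e_j> e_j||^2, the squared distance from v to span{e_j}.)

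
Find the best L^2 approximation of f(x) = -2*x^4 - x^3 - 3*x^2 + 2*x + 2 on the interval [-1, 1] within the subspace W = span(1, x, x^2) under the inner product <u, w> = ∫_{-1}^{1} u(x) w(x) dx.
g(x) = -33*x^2/7 + 7*x/5 + 76/35

The best approximation g ∈ W is the orthogonal projection of f onto W. Writing g = a_0 + a_1 x + a_2 x^2, the coefficients solve the normal equations G · a = b where
  G_{ij} = <φ_i, φ_j> and b_i = <f, φ_i>, with φ_0 = 1, φ_1 = x, φ_2 = x^2.
G =
  [2, 0, 2/3]
  [0, 2/3, 0]
  [2/3, 0, 2/5],
b = (6/5, 14/15, -46/105).
Solving gives a_0 = 76/35, a_1 = 7/5, a_2 = -33/7, so
  g(x) = -33*x^2/7 + 7*x/5 + 76/35.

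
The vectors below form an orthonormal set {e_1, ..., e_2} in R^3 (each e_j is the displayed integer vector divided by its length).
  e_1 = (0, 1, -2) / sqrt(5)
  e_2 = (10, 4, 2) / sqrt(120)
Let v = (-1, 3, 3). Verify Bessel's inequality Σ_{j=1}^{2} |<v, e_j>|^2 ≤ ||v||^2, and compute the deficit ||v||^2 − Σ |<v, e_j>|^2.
Σ |<v, e_j>|^2 = 7/3; ||v||^2 = 19; deficit = 50/3

Write each e_j = u_j / sqrt(<u_j, u_j>) where u_j is the displayed integer vector. Then <v, e_j> = <v, u_j> / sqrt(<u_j, u_j>), so |<v, e_j>|^2 = <v, u_j>^2 / <u_j, u_j>.
Coefficients: <v, e_1> = -3/sqrt(5), <v, e_2> = 8/sqrt(120).
Square and sum: Σ |<v, e_j>|^2 = 7/3.
Compute ||v||^2 = v·v = 19.
Deficit = 19 − 7/3 = 50/3 ≥ 0, confirming Bessel's inequality. (The deficit equals ||v − Σ <v,e_j> e_j||^2, the squared distance from v to span{e_j}.)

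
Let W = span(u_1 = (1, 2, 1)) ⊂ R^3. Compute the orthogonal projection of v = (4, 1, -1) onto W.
proj_W(v) = (5/6, 5/3, 5/6)

Set up U = [u_1 | ... | u_1] ∈ R^(3×1). The projector onto W = col(U) is P = U (U^T U)^(-1) U^T.
Compute U^T U =
  [6],
and U^T v = (5).
Solve U^T U · c = U^T v for the coefficients: c = (5/6). The projection is proj_W(v) = U c.
Check: (v - proj_W(v)) · u_1 = 0  (should be 0).
Result: proj_W(v) = (5/6, 5/3, 5/6).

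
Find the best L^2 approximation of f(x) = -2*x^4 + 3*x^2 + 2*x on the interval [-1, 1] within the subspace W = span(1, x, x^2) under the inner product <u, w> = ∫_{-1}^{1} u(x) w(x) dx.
g(x) = 9*x^2/7 + 2*x + 6/35

The best approximation g ∈ W is the orthogonal projection of f onto W. Writing g = a_0 + a_1 x + a_2 x^2, the coefficients solve the normal equations G · a = b where
  G_{ij} = <φ_i, φ_j> and b_i = <f, φ_i>, with φ_0 = 1, φ_1 = x, φ_2 = x^2.
G =
  [2, 0, 2/3]
  [0, 2/3, 0]
  [2/3, 0, 2/5],
b = (6/5, 4/3, 22/35).
Solving gives a_0 = 6/35, a_1 = 2, a_2 = 9/7, so
  g(x) = 9*x^2/7 + 2*x + 6/35.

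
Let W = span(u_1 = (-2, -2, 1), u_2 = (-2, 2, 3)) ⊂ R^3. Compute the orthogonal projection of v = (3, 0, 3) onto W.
proj_W(v) = (1/3, 4/3, 1/3)

Set up U = [u_1 | ... | u_2] ∈ R^(3×2). The projector onto W = col(U) is P = U (U^T U)^(-1) U^T.
Compute U^T U =
  [9, 3]
  [3, 17],
and U^T v = (-3, 3).
Solve U^T U · c = U^T v for the coefficients: c = (-5/12, 1/4). The projection is proj_W(v) = U c.
Check: (v - proj_W(v)) · u_1 = 0  (should be 0).
Check: (v - proj_W(v)) · u_2 = 0  (should be 0).
Result: proj_W(v) = (1/3, 4/3, 1/3).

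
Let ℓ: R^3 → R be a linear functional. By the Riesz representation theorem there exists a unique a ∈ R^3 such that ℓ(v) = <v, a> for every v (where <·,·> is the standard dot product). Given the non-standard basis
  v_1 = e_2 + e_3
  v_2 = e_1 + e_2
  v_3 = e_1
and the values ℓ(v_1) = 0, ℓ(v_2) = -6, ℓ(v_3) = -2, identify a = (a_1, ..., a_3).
a = (-2, -4, 4)

Write a = (a_1, ..., a_3) in the standard basis. For each basis vector v_i, ℓ(v_i) = <v_i, a> is a linear equation in the a_j's. Collect the n equations into a matrix system V a = ℓ, where row i of V is v_i (expressed in the standard basis). Since V is invertible (lower-triangular with 1s on the diagonal, up to permutation), solve by back-substitution:
  V =
[[0, 1, 1],
 [1, 1, 0],
 [1, 0, 0]]
  V a = (0, -6, -2)
Solving gives a = (-2, -4, 4).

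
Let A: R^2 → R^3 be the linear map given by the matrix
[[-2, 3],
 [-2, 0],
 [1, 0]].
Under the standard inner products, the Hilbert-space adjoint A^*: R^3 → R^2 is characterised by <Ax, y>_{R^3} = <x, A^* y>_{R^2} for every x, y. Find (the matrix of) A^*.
A^* = A^T =
[[-2, -2, 1],
 [3, 0, 0]]

For real matrices with standard dot products, the defining identity <Ax, y> = <x, A^* y> gives (Ax)^T y = x^T (A^*) y, i.e. x^T A^T y = x^T (A^*) y. Since this holds for all x, y, we must have A^* = A^T. Therefore
A^* =
[[-2, -2, 1],
 [3, 0, 0]].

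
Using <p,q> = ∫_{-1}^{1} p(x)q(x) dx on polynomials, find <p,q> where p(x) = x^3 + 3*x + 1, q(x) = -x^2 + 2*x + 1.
<p,q> = 92/15

Expand the product: p(x)·q(x) = -x^5 + 2*x^4 - 2*x^3 + 5*x^2 + 5*x + 1.
∫_{-1}^{1} of each monomial x^k gives [2/(k+1) if k even, 0 if k odd]. Integrating term-by-term (or equivalently evaluating the antiderivative F(x) = -x^6/6 + 2*x^5/5 - x^4/2 + 5*x^3/3 + 5*x^2/2 + x at the endpoints):
  F(1) − F(−1) = 49/10 − (-37/30) = 92/15.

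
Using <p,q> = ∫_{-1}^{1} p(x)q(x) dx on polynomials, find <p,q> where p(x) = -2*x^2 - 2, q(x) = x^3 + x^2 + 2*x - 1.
<p,q> = 16/5

Expand the product: p(x)·q(x) = -2*x^5 - 2*x^4 - 6*x^3 - 4*x + 2.
∫_{-1}^{1} of each monomial x^k gives [2/(k+1) if k even, 0 if k odd]. Integrating term-by-term (or equivalently evaluating the antiderivative F(x) = -x^6/3 - 2*x^5/5 - 3*x^4/2 - 2*x^2 + 2*x at the endpoints):
  F(1) − F(−1) = -67/30 − (-163/30) = 16/5.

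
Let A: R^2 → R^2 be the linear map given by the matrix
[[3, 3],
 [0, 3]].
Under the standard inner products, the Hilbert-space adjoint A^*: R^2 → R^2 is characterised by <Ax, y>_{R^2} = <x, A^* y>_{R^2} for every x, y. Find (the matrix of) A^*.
A^* = A^T =
[[3, 0],
 [3, 3]]

For real matrices with standard dot products, the defining identity <Ax, y> = <x, A^* y> gives (Ax)^T y = x^T (A^*) y, i.e. x^T A^T y = x^T (A^*) y. Since this holds for all x, y, we must have A^* = A^T. Therefore
A^* =
[[3, 0],
 [3, 3]].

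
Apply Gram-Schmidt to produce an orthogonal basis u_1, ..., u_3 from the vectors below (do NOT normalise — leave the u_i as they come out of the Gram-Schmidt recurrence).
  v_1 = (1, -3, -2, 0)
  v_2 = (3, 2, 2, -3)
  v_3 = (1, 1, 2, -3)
Orthogonal basis:
  u_1 = (1, -3, -2, 0)
  u_2 = (7/2, 1/2, 1, -3)
  u_3 = (-19/21, -13/21, 10/21, -1)

Apply the Gram-Schmidt recurrence
  u_1 = v_1
  u_i = v_i − Σ_{j<i} ((v_i · u_j) / (u_j · u_j)) · u_j.

Step by step this gives:
  u_1 = (1, -3, -2, 0)
  u_2 = (7/2, 1/2, 1, -3)
  u_3 = (-19/21, -13/21, 10/21, -1)

Orthogonality check:
  u_2 · u_1 = 0 (should be 0)
  u_3 · u_1 = 0 (should be 0)
  u_3 · u_2 = 0 (should be 0)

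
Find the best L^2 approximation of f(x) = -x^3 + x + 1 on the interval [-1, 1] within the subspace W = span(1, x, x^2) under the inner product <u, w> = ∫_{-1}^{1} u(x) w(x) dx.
g(x) = 2*x/5 + 1

The best approximation g ∈ W is the orthogonal projection of f onto W. Writing g = a_0 + a_1 x + a_2 x^2, the coefficients solve the normal equations G · a = b where
  G_{ij} = <φ_i, φ_j> and b_i = <f, φ_i>, with φ_0 = 1, φ_1 = x, φ_2 = x^2.
G =
  [2, 0, 2/3]
  [0, 2/3, 0]
  [2/3, 0, 2/5],
b = (2, 4/15, 2/3).
Solving gives a_0 = 1, a_1 = 2/5, a_2 = 0, so
  g(x) = 2*x/5 + 1.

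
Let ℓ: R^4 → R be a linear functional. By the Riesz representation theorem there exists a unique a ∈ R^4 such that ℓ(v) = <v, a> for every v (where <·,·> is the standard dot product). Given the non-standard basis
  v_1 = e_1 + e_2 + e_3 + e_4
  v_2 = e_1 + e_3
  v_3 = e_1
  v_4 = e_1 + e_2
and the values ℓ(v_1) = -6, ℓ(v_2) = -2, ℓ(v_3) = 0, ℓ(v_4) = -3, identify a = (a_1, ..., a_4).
a = (0, -3, -2, -1)

Write a = (a_1, ..., a_4) in the standard basis. For each basis vector v_i, ℓ(v_i) = <v_i, a> is a linear equation in the a_j's. Collect the n equations into a matrix system V a = ℓ, where row i of V is v_i (expressed in the standard basis). Since V is invertible (lower-triangular with 1s on the diagonal, up to permutation), solve by back-substitution:
  V =
[[1, 1, 1, 1],
 [1, 0, 1, 0],
 [1, 0, 0, 0],
 [1, 1, 0, 0]]
  V a = (-6, -2, 0, -3)
Solving gives a = (0, -3, -2, -1).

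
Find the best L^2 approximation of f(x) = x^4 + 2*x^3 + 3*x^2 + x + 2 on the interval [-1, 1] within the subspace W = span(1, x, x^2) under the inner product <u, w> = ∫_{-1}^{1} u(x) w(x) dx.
g(x) = 27*x^2/7 + 11*x/5 + 67/35

The best approximation g ∈ W is the orthogonal projection of f onto W. Writing g = a_0 + a_1 x + a_2 x^2, the coefficients solve the normal equations G · a = b where
  G_{ij} = <φ_i, φ_j> and b_i = <f, φ_i>, with φ_0 = 1, φ_1 = x, φ_2 = x^2.
G =
  [2, 0, 2/3]
  [0, 2/3, 0]
  [2/3, 0, 2/5],
b = (32/5, 22/15, 296/105).
Solving gives a_0 = 67/35, a_1 = 11/5, a_2 = 27/7, so
  g(x) = 27*x^2/7 + 11*x/5 + 67/35.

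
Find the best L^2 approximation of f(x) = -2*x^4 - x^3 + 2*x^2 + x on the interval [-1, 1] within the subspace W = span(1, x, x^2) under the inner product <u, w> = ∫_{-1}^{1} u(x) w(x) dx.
g(x) = 2*x^2/7 + 2*x/5 + 6/35

The best approximation g ∈ W is the orthogonal projection of f onto W. Writing g = a_0 + a_1 x + a_2 x^2, the coefficients solve the normal equations G · a = b where
  G_{ij} = <φ_i, φ_j> and b_i = <f, φ_i>, with φ_0 = 1, φ_1 = x, φ_2 = x^2.
G =
  [2, 0, 2/3]
  [0, 2/3, 0]
  [2/3, 0, 2/5],
b = (8/15, 4/15, 8/35).
Solving gives a_0 = 6/35, a_1 = 2/5, a_2 = 2/7, so
  g(x) = 2*x^2/7 + 2*x/5 + 6/35.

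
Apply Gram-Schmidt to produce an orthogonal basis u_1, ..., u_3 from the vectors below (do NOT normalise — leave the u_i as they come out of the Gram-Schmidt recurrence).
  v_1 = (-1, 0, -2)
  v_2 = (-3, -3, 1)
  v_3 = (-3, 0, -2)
Orthogonal basis:
  u_1 = (-1, 0, -2)
  u_2 = (-14/5, -3, 7/5)
  u_3 = (-36/47, 42/47, 18/47)

Apply the Gram-Schmidt recurrence
  u_1 = v_1
  u_i = v_i − Σ_{j<i} ((v_i · u_j) / (u_j · u_j)) · u_j.

Step by step this gives:
  u_1 = (-1, 0, -2)
  u_2 = (-14/5, -3, 7/5)
  u_3 = (-36/47, 42/47, 18/47)

Orthogonality check:
  u_2 · u_1 = 0 (should be 0)
  u_3 · u_1 = 0 (should be 0)
  u_3 · u_2 = 0 (should be 0)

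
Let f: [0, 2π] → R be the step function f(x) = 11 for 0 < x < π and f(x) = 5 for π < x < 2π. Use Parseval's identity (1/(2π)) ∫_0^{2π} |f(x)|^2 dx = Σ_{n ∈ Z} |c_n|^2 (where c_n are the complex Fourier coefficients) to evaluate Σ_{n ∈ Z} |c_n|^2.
Σ |c_n|^2 = 73

Parseval equates the L^2 energy of f (normalised by 1/(2π)) with the ℓ^2 sum of its Fourier coefficients: (1/(2π)) ∫_0^{2π} |f|^2 = Σ |c_n|^2.
Compute the left side: (1/(2π)) [∫_0^π 11^2 dx + ∫_π^{2π} 5^2 dx] = (1/(2π)) · (121π + 25π) = (121 + 25)/2 = 73.
So Σ_{n ∈ Z} |c_n|^2 = 73.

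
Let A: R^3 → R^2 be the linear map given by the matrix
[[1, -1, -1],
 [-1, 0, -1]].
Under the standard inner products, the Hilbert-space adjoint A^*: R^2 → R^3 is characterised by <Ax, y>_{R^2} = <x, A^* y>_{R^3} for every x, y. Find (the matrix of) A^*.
A^* = A^T =
[[1, -1],
 [-1, 0],
 [-1, -1]]

For real matrices with standard dot products, the defining identity <Ax, y> = <x, A^* y> gives (Ax)^T y = x^T (A^*) y, i.e. x^T A^T y = x^T (A^*) y. Since this holds for all x, y, we must have A^* = A^T. Therefore
A^* =
[[1, -1],
 [-1, 0],
 [-1, -1]].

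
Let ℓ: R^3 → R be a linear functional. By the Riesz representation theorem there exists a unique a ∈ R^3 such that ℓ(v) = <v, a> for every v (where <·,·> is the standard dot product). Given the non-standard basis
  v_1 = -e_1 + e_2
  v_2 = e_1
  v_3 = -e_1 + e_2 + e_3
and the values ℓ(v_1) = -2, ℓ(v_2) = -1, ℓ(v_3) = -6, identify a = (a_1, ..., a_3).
a = (-1, -3, -4)

Write a = (a_1, ..., a_3) in the standard basis. For each basis vector v_i, ℓ(v_i) = <v_i, a> is a linear equation in the a_j's. Collect the n equations into a matrix system V a = ℓ, where row i of V is v_i (expressed in the standard basis). Since V is invertible (lower-triangular with 1s on the diagonal, up to permutation), solve by back-substitution:
  V =
[[-1, 1, 0],
 [1, 0, 0],
 [-1, 1, 1]]
  V a = (-2, -1, -6)
Solving gives a = (-1, -3, -4).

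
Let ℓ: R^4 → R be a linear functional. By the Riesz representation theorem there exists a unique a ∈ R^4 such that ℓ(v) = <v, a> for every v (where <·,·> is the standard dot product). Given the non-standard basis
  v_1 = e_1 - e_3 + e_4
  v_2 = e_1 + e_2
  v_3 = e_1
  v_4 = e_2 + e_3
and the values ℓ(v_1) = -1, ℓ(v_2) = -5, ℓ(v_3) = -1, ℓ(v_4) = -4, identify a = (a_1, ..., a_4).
a = (-1, -4, 0, 0)

Write a = (a_1, ..., a_4) in the standard basis. For each basis vector v_i, ℓ(v_i) = <v_i, a> is a linear equation in the a_j's. Collect the n equations into a matrix system V a = ℓ, where row i of V is v_i (expressed in the standard basis). Since V is invertible (lower-triangular with 1s on the diagonal, up to permutation), solve by back-substitution:
  V =
[[1, 0, -1, 1],
 [1, 1, 0, 0],
 [1, 0, 0, 0],
 [0, 1, 1, 0]]
  V a = (-1, -5, -1, -4)
Solving gives a = (-1, -4, 0, 0).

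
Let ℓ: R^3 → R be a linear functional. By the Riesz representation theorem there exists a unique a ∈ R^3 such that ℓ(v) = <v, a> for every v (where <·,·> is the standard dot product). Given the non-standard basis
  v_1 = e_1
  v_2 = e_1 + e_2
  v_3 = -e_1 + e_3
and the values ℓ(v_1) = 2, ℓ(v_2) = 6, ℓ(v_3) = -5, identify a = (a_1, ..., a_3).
a = (2, 4, -3)

Write a = (a_1, ..., a_3) in the standard basis. For each basis vector v_i, ℓ(v_i) = <v_i, a> is a linear equation in the a_j's. Collect the n equations into a matrix system V a = ℓ, where row i of V is v_i (expressed in the standard basis). Since V is invertible (lower-triangular with 1s on the diagonal, up to permutation), solve by back-substitution:
  V =
[[1, 0, 0],
 [1, 1, 0],
 [-1, 0, 1]]
  V a = (2, 6, -5)
Solving gives a = (2, 4, -3).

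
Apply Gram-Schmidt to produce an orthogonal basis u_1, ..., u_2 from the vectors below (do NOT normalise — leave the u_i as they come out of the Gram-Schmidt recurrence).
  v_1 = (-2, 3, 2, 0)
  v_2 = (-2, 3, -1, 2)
Orthogonal basis:
  u_1 = (-2, 3, 2, 0)
  u_2 = (-12/17, 18/17, -39/17, 2)

Apply the Gram-Schmidt recurrence
  u_1 = v_1
  u_i = v_i − Σ_{j<i} ((v_i · u_j) / (u_j · u_j)) · u_j.

Step by step this gives:
  u_1 = (-2, 3, 2, 0)
  u_2 = (-12/17, 18/17, -39/17, 2)

Orthogonality check:
  u_2 · u_1 = 0 (should be 0)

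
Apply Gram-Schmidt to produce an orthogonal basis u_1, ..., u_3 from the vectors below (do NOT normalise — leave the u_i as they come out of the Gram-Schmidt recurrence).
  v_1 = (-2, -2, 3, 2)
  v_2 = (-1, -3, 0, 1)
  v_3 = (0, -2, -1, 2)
Orthogonal basis:
  u_1 = (-2, -2, 3, 2)
  u_2 = (-1/21, -43/21, -10/7, 1/21)
  u_3 = (68/131, 42/131, -56/131, 194/131)

Apply the Gram-Schmidt recurrence
  u_1 = v_1
  u_i = v_i − Σ_{j<i} ((v_i · u_j) / (u_j · u_j)) · u_j.

Step by step this gives:
  u_1 = (-2, -2, 3, 2)
  u_2 = (-1/21, -43/21, -10/7, 1/21)
  u_3 = (68/131, 42/131, -56/131, 194/131)

Orthogonality check:
  u_2 · u_1 = 0 (should be 0)
  u_3 · u_1 = 0 (should be 0)
  u_3 · u_2 = 0 (should be 0)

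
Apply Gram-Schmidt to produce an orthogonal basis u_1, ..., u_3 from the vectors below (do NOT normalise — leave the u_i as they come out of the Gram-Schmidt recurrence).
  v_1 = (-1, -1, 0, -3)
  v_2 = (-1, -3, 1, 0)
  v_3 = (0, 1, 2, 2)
Orthogonal basis:
  u_1 = (-1, -1, 0, -3)
  u_2 = (-7/11, -29/11, 1, 12/11)
  u_3 = (-8/15, 83/105, 193/105, -3/35)

Apply the Gram-Schmidt recurrence
  u_1 = v_1
  u_i = v_i − Σ_{j<i} ((v_i · u_j) / (u_j · u_j)) · u_j.

Step by step this gives:
  u_1 = (-1, -1, 0, -3)
  u_2 = (-7/11, -29/11, 1, 12/11)
  u_3 = (-8/15, 83/105, 193/105, -3/35)

Orthogonality check:
  u_2 · u_1 = 0 (should be 0)
  u_3 · u_1 = 0 (should be 0)
  u_3 · u_2 = 0 (should be 0)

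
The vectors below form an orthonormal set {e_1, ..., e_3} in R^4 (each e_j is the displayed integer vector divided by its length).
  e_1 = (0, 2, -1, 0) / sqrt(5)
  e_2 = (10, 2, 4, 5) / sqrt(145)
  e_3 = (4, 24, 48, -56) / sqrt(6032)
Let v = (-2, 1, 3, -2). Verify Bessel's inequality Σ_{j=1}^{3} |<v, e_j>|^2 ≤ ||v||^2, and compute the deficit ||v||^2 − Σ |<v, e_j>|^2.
Σ |<v, e_j>|^2 = 185/13; ||v||^2 = 18; deficit = 49/13

Write each e_j = u_j / sqrt(<u_j, u_j>) where u_j is the displayed integer vector. Then <v, e_j> = <v, u_j> / sqrt(<u_j, u_j>), so |<v, e_j>|^2 = <v, u_j>^2 / <u_j, u_j>.
Coefficients: <v, e_1> = -1/sqrt(5), <v, e_2> = -16/sqrt(145), <v, e_3> = 272/sqrt(6032).
Square and sum: Σ |<v, e_j>|^2 = 185/13.
Compute ||v||^2 = v·v = 18.
Deficit = 18 − 185/13 = 49/13 ≥ 0, confirming Bessel's inequality. (The deficit equals ||v − Σ <v,e_j> e_j||^2, the squared distance from v to span{e_j}.)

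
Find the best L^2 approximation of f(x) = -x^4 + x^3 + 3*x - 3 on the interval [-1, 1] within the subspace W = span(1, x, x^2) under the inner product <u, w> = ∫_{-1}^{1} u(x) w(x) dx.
g(x) = -6*x^2/7 + 18*x/5 - 102/35

The best approximation g ∈ W is the orthogonal projection of f onto W. Writing g = a_0 + a_1 x + a_2 x^2, the coefficients solve the normal equations G · a = b where
  G_{ij} = <φ_i, φ_j> and b_i = <f, φ_i>, with φ_0 = 1, φ_1 = x, φ_2 = x^2.
G =
  [2, 0, 2/3]
  [0, 2/3, 0]
  [2/3, 0, 2/5],
b = (-32/5, 12/5, -16/7).
Solving gives a_0 = -102/35, a_1 = 18/5, a_2 = -6/7, so
  g(x) = -6*x^2/7 + 18*x/5 - 102/35.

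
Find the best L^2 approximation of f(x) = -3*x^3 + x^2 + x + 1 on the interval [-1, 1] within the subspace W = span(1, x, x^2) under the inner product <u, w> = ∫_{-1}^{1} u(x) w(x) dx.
g(x) = x^2 - 4*x/5 + 1

The best approximation g ∈ W is the orthogonal projection of f onto W. Writing g = a_0 + a_1 x + a_2 x^2, the coefficients solve the normal equations G · a = b where
  G_{ij} = <φ_i, φ_j> and b_i = <f, φ_i>, with φ_0 = 1, φ_1 = x, φ_2 = x^2.
G =
  [2, 0, 2/3]
  [0, 2/3, 0]
  [2/3, 0, 2/5],
b = (8/3, -8/15, 16/15).
Solving gives a_0 = 1, a_1 = -4/5, a_2 = 1, so
  g(x) = x^2 - 4*x/5 + 1.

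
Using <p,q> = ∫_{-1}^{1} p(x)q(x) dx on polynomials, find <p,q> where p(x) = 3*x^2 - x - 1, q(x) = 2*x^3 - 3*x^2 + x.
<p,q> = -46/15

Expand the product: p(x)·q(x) = 6*x^5 - 11*x^4 + 4*x^3 + 2*x^2 - x.
∫_{-1}^{1} of each monomial x^k gives [2/(k+1) if k even, 0 if k odd]. Integrating term-by-term (or equivalently evaluating the antiderivative F(x) = x^6 - 11*x^5/5 + x^4 + 2*x^3/3 - x^2/2 at the endpoints):
  F(1) − F(−1) = -1/30 − (91/30) = -46/15.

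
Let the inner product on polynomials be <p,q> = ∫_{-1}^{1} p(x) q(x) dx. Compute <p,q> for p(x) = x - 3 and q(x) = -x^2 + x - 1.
<p,q> = 26/3

Expand the product: p(x)·q(x) = -x^3 + 4*x^2 - 4*x + 3.
∫_{-1}^{1} of each monomial x^k gives [2/(k+1) if k even, 0 if k odd]. Integrating term-by-term (or equivalently evaluating the antiderivative F(x) = -x^4/4 + 4*x^3/3 - 2*x^2 + 3*x at the endpoints):
  F(1) − F(−1) = 25/12 − (-79/12) = 26/3.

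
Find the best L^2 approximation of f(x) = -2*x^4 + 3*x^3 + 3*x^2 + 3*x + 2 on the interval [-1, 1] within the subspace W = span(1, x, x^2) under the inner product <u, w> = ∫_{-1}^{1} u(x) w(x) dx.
g(x) = 9*x^2/7 + 24*x/5 + 76/35

The best approximation g ∈ W is the orthogonal projection of f onto W. Writing g = a_0 + a_1 x + a_2 x^2, the coefficients solve the normal equations G · a = b where
  G_{ij} = <φ_i, φ_j> and b_i = <f, φ_i>, with φ_0 = 1, φ_1 = x, φ_2 = x^2.
G =
  [2, 0, 2/3]
  [0, 2/3, 0]
  [2/3, 0, 2/5],
b = (26/5, 16/5, 206/105).
Solving gives a_0 = 76/35, a_1 = 24/5, a_2 = 9/7, so
  g(x) = 9*x^2/7 + 24*x/5 + 76/35.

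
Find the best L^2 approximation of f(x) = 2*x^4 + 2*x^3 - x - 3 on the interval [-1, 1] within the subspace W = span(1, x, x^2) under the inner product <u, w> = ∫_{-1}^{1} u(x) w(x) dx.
g(x) = 12*x^2/7 + x/5 - 111/35

The best approximation g ∈ W is the orthogonal projection of f onto W. Writing g = a_0 + a_1 x + a_2 x^2, the coefficients solve the normal equations G · a = b where
  G_{ij} = <φ_i, φ_j> and b_i = <f, φ_i>, with φ_0 = 1, φ_1 = x, φ_2 = x^2.
G =
  [2, 0, 2/3]
  [0, 2/3, 0]
  [2/3, 0, 2/5],
b = (-26/5, 2/15, -10/7).
Solving gives a_0 = -111/35, a_1 = 1/5, a_2 = 12/7, so
  g(x) = 12*x^2/7 + x/5 - 111/35.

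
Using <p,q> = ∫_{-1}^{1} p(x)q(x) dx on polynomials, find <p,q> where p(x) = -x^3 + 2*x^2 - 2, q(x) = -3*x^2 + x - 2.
<p,q> = 98/15

Expand the product: p(x)·q(x) = 3*x^5 - 7*x^4 + 4*x^3 + 2*x^2 - 2*x + 4.
∫_{-1}^{1} of each monomial x^k gives [2/(k+1) if k even, 0 if k odd]. Integrating term-by-term (or equivalently evaluating the antiderivative F(x) = x^6/2 - 7*x^5/5 + x^4 + 2*x^3/3 - x^2 + 4*x at the endpoints):
  F(1) − F(−1) = 113/30 − (-83/30) = 98/15.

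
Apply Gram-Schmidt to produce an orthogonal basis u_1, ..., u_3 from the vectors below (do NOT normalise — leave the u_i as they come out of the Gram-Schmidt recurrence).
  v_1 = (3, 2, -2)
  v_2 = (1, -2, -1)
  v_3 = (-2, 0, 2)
Orthogonal basis:
  u_1 = (3, 2, -2)
  u_2 = (14/17, -36/17, -15/17)
  u_3 = (24/101, -4/101, 32/101)

Apply the Gram-Schmidt recurrence
  u_1 = v_1
  u_i = v_i − Σ_{j<i} ((v_i · u_j) / (u_j · u_j)) · u_j.

Step by step this gives:
  u_1 = (3, 2, -2)
  u_2 = (14/17, -36/17, -15/17)
  u_3 = (24/101, -4/101, 32/101)

Orthogonality check:
  u_2 · u_1 = 0 (should be 0)
  u_3 · u_1 = 0 (should be 0)
  u_3 · u_2 = 0 (should be 0)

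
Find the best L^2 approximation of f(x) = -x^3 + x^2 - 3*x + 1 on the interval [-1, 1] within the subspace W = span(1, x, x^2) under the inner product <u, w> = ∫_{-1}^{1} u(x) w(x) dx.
g(x) = x^2 - 18*x/5 + 1

The best approximation g ∈ W is the orthogonal projection of f onto W. Writing g = a_0 + a_1 x + a_2 x^2, the coefficients solve the normal equations G · a = b where
  G_{ij} = <φ_i, φ_j> and b_i = <f, φ_i>, with φ_0 = 1, φ_1 = x, φ_2 = x^2.
G =
  [2, 0, 2/3]
  [0, 2/3, 0]
  [2/3, 0, 2/5],
b = (8/3, -12/5, 16/15).
Solving gives a_0 = 1, a_1 = -18/5, a_2 = 1, so
  g(x) = x^2 - 18*x/5 + 1.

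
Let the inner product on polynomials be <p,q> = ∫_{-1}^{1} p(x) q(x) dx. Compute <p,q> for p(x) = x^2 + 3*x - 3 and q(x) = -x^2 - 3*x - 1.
<p,q> = 14/15

Expand the product: p(x)·q(x) = -x^4 - 6*x^3 - 7*x^2 + 6*x + 3.
∫_{-1}^{1} of each monomial x^k gives [2/(k+1) if k even, 0 if k odd]. Integrating term-by-term (or equivalently evaluating the antiderivative F(x) = -x^5/5 - 3*x^4/2 - 7*x^3/3 + 3*x^2 + 3*x at the endpoints):
  F(1) − F(−1) = 59/30 − (31/30) = 14/15.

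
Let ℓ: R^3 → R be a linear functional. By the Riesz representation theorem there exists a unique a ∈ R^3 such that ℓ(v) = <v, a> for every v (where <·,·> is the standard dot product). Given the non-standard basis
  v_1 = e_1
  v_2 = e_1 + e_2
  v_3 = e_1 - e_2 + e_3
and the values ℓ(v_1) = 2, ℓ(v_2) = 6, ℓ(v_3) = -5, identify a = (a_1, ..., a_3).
a = (2, 4, -3)

Write a = (a_1, ..., a_3) in the standard basis. For each basis vector v_i, ℓ(v_i) = <v_i, a> is a linear equation in the a_j's. Collect the n equations into a matrix system V a = ℓ, where row i of V is v_i (expressed in the standard basis). Since V is invertible (lower-triangular with 1s on the diagonal, up to permutation), solve by back-substitution:
  V =
[[1, 0, 0],
 [1, 1, 0],
 [1, -1, 1]]
  V a = (2, 6, -5)
Solving gives a = (2, 4, -3).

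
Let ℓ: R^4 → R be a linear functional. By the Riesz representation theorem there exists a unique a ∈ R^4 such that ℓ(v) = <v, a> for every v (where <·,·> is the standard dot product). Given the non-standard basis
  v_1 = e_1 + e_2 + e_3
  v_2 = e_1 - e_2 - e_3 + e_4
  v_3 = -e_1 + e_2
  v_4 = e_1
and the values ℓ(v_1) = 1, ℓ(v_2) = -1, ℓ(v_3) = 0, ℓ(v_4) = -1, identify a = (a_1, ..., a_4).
a = (-1, -1, 3, 2)

Write a = (a_1, ..., a_4) in the standard basis. For each basis vector v_i, ℓ(v_i) = <v_i, a> is a linear equation in the a_j's. Collect the n equations into a matrix system V a = ℓ, where row i of V is v_i (expressed in the standard basis). Since V is invertible (lower-triangular with 1s on the diagonal, up to permutation), solve by back-substitution:
  V =
[[1, 1, 1, 0],
 [1, -1, -1, 1],
 [-1, 1, 0, 0],
 [1, 0, 0, 0]]
  V a = (1, -1, 0, -1)
Solving gives a = (-1, -1, 3, 2).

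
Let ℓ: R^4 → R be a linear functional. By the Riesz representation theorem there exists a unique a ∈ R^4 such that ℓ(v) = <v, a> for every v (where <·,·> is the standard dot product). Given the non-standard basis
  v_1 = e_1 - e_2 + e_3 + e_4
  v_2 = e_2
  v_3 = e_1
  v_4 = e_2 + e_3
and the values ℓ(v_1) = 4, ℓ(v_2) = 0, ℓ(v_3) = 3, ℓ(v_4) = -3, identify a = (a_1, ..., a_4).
a = (3, 0, -3, 4)

Write a = (a_1, ..., a_4) in the standard basis. For each basis vector v_i, ℓ(v_i) = <v_i, a> is a linear equation in the a_j's. Collect the n equations into a matrix system V a = ℓ, where row i of V is v_i (expressed in the standard basis). Since V is invertible (lower-triangular with 1s on the diagonal, up to permutation), solve by back-substitution:
  V =
[[1, -1, 1, 1],
 [0, 1, 0, 0],
 [1, 0, 0, 0],
 [0, 1, 1, 0]]
  V a = (4, 0, 3, -3)
Solving gives a = (3, 0, -3, 4).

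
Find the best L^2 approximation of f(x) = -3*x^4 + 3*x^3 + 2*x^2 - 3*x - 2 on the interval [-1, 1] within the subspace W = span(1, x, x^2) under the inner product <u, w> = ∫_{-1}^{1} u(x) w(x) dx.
g(x) = -4*x^2/7 - 6*x/5 - 61/35

The best approximation g ∈ W is the orthogonal projection of f onto W. Writing g = a_0 + a_1 x + a_2 x^2, the coefficients solve the normal equations G · a = b where
  G_{ij} = <φ_i, φ_j> and b_i = <f, φ_i>, with φ_0 = 1, φ_1 = x, φ_2 = x^2.
G =
  [2, 0, 2/3]
  [0, 2/3, 0]
  [2/3, 0, 2/5],
b = (-58/15, -4/5, -146/105).
Solving gives a_0 = -61/35, a_1 = -6/5, a_2 = -4/7, so
  g(x) = -4*x^2/7 - 6*x/5 - 61/35.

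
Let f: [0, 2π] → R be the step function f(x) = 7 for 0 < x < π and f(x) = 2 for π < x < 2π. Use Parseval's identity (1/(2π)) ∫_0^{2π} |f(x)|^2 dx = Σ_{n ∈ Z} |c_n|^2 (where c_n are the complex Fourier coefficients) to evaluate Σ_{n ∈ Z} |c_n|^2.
Σ |c_n|^2 = 53/2

Parseval equates the L^2 energy of f (normalised by 1/(2π)) with the ℓ^2 sum of its Fourier coefficients: (1/(2π)) ∫_0^{2π} |f|^2 = Σ |c_n|^2.
Compute the left side: (1/(2π)) [∫_0^π 7^2 dx + ∫_π^{2π} 2^2 dx] = (1/(2π)) · (49π + 4π) = (49 + 4)/2 = 53/2.
So Σ_{n ∈ Z} |c_n|^2 = 53/2.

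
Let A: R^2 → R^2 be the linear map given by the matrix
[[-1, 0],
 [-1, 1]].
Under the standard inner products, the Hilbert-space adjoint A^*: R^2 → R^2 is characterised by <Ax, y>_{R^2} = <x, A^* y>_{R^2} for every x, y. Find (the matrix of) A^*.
A^* = A^T =
[[-1, -1],
 [0, 1]]

For real matrices with standard dot products, the defining identity <Ax, y> = <x, A^* y> gives (Ax)^T y = x^T (A^*) y, i.e. x^T A^T y = x^T (A^*) y. Since this holds for all x, y, we must have A^* = A^T. Therefore
A^* =
[[-1, -1],
 [0, 1]].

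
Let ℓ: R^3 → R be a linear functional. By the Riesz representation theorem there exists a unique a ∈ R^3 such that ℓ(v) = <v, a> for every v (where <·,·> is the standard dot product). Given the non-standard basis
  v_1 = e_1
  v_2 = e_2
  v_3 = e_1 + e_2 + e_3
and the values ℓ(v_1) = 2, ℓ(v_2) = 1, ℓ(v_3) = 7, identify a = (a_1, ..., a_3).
a = (2, 1, 4)

Write a = (a_1, ..., a_3) in the standard basis. For each basis vector v_i, ℓ(v_i) = <v_i, a> is a linear equation in the a_j's. Collect the n equations into a matrix system V a = ℓ, where row i of V is v_i (expressed in the standard basis). Since V is invertible (lower-triangular with 1s on the diagonal, up to permutation), solve by back-substitution:
  V =
[[1, 0, 0],
 [0, 1, 0],
 [1, 1, 1]]
  V a = (2, 1, 7)
Solving gives a = (2, 1, 4).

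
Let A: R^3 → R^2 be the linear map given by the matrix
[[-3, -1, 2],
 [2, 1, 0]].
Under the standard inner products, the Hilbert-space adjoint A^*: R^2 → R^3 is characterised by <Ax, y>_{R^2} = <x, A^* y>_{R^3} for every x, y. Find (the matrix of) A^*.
A^* = A^T =
[[-3, 2],
 [-1, 1],
 [2, 0]]

For real matrices with standard dot products, the defining identity <Ax, y> = <x, A^* y> gives (Ax)^T y = x^T (A^*) y, i.e. x^T A^T y = x^T (A^*) y. Since this holds for all x, y, we must have A^* = A^T. Therefore
A^* =
[[-3, 2],
 [-1, 1],
 [2, 0]].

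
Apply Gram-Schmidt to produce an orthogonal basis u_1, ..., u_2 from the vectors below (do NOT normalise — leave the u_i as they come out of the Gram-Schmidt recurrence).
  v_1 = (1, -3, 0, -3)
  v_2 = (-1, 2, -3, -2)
Orthogonal basis:
  u_1 = (1, -3, 0, -3)
  u_2 = (-18/19, 35/19, -3, -41/19)

Apply the Gram-Schmidt recurrence
  u_1 = v_1
  u_i = v_i − Σ_{j<i} ((v_i · u_j) / (u_j · u_j)) · u_j.

Step by step this gives:
  u_1 = (1, -3, 0, -3)
  u_2 = (-18/19, 35/19, -3, -41/19)

Orthogonality check:
  u_2 · u_1 = 0 (should be 0)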